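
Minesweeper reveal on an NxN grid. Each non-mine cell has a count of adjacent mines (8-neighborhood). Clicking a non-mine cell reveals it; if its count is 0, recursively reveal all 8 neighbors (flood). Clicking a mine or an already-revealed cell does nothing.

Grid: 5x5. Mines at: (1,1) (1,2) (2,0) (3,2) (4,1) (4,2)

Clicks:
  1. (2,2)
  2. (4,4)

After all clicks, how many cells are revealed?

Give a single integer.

Click 1 (2,2) count=3: revealed 1 new [(2,2)] -> total=1
Click 2 (4,4) count=0: revealed 10 new [(0,3) (0,4) (1,3) (1,4) (2,3) (2,4) (3,3) (3,4) (4,3) (4,4)] -> total=11

Answer: 11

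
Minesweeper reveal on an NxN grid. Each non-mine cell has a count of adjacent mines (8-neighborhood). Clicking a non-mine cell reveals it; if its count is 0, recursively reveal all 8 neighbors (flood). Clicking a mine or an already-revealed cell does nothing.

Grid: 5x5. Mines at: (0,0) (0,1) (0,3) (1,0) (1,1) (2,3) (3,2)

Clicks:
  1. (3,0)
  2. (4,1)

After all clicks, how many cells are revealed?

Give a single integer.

Click 1 (3,0) count=0: revealed 6 new [(2,0) (2,1) (3,0) (3,1) (4,0) (4,1)] -> total=6
Click 2 (4,1) count=1: revealed 0 new [(none)] -> total=6

Answer: 6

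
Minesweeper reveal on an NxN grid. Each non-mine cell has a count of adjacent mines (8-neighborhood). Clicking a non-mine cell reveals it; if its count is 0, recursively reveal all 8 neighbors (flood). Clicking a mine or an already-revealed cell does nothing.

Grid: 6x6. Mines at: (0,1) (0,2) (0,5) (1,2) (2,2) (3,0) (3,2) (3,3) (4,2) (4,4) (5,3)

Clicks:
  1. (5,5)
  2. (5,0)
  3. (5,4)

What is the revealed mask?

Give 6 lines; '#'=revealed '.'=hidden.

Click 1 (5,5) count=1: revealed 1 new [(5,5)] -> total=1
Click 2 (5,0) count=0: revealed 4 new [(4,0) (4,1) (5,0) (5,1)] -> total=5
Click 3 (5,4) count=2: revealed 1 new [(5,4)] -> total=6

Answer: ......
......
......
......
##....
##..##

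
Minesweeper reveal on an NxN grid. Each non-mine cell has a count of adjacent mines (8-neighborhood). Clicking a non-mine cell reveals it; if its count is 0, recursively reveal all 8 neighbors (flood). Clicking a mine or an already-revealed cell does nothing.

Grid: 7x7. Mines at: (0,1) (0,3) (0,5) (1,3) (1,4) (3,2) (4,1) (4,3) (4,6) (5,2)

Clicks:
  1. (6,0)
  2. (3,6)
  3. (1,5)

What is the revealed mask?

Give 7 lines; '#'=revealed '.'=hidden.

Click 1 (6,0) count=0: revealed 4 new [(5,0) (5,1) (6,0) (6,1)] -> total=4
Click 2 (3,6) count=1: revealed 1 new [(3,6)] -> total=5
Click 3 (1,5) count=2: revealed 1 new [(1,5)] -> total=6

Answer: .......
.....#.
.......
......#
.......
##.....
##.....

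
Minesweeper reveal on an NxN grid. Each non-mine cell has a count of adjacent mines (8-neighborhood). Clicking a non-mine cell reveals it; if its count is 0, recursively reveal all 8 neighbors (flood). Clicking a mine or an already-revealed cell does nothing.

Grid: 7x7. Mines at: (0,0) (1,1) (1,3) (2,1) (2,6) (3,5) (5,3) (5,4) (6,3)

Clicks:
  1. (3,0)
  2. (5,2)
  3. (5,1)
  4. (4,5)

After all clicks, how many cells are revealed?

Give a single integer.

Click 1 (3,0) count=1: revealed 1 new [(3,0)] -> total=1
Click 2 (5,2) count=2: revealed 1 new [(5,2)] -> total=2
Click 3 (5,1) count=0: revealed 10 new [(3,1) (3,2) (4,0) (4,1) (4,2) (5,0) (5,1) (6,0) (6,1) (6,2)] -> total=12
Click 4 (4,5) count=2: revealed 1 new [(4,5)] -> total=13

Answer: 13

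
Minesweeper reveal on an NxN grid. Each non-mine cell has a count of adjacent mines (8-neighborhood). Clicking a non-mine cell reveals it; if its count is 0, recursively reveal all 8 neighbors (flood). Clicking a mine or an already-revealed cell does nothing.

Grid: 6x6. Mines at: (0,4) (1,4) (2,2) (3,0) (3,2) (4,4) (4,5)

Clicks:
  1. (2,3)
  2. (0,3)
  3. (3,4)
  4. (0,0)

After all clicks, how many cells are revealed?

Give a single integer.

Click 1 (2,3) count=3: revealed 1 new [(2,3)] -> total=1
Click 2 (0,3) count=2: revealed 1 new [(0,3)] -> total=2
Click 3 (3,4) count=2: revealed 1 new [(3,4)] -> total=3
Click 4 (0,0) count=0: revealed 9 new [(0,0) (0,1) (0,2) (1,0) (1,1) (1,2) (1,3) (2,0) (2,1)] -> total=12

Answer: 12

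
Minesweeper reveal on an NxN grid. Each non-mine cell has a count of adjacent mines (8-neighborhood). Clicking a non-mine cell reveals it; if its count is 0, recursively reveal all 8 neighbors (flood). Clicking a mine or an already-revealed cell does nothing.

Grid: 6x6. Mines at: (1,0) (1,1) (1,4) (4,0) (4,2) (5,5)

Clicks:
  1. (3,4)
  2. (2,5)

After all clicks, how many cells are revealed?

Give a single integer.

Click 1 (3,4) count=0: revealed 9 new [(2,3) (2,4) (2,5) (3,3) (3,4) (3,5) (4,3) (4,4) (4,5)] -> total=9
Click 2 (2,5) count=1: revealed 0 new [(none)] -> total=9

Answer: 9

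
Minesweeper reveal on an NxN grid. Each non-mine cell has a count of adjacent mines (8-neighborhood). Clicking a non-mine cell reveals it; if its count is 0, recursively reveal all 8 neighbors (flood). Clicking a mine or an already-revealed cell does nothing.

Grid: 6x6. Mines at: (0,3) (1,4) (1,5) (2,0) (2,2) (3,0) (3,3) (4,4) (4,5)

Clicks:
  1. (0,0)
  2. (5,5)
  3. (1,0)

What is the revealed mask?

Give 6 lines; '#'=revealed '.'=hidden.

Click 1 (0,0) count=0: revealed 6 new [(0,0) (0,1) (0,2) (1,0) (1,1) (1,2)] -> total=6
Click 2 (5,5) count=2: revealed 1 new [(5,5)] -> total=7
Click 3 (1,0) count=1: revealed 0 new [(none)] -> total=7

Answer: ###...
###...
......
......
......
.....#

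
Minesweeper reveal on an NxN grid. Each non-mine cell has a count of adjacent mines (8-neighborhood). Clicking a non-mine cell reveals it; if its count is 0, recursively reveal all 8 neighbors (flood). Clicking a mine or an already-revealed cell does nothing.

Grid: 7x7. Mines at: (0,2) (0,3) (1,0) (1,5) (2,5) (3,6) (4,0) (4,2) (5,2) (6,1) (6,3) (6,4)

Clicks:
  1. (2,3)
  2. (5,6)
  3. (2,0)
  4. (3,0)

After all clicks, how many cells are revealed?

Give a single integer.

Answer: 20

Derivation:
Click 1 (2,3) count=0: revealed 12 new [(1,1) (1,2) (1,3) (1,4) (2,1) (2,2) (2,3) (2,4) (3,1) (3,2) (3,3) (3,4)] -> total=12
Click 2 (5,6) count=0: revealed 6 new [(4,5) (4,6) (5,5) (5,6) (6,5) (6,6)] -> total=18
Click 3 (2,0) count=1: revealed 1 new [(2,0)] -> total=19
Click 4 (3,0) count=1: revealed 1 new [(3,0)] -> total=20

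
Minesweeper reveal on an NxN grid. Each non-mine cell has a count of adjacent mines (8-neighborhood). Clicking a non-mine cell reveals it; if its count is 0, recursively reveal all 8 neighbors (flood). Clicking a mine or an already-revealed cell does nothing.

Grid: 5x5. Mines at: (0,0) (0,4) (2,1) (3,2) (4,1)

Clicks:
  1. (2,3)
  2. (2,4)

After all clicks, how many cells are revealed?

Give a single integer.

Click 1 (2,3) count=1: revealed 1 new [(2,3)] -> total=1
Click 2 (2,4) count=0: revealed 7 new [(1,3) (1,4) (2,4) (3,3) (3,4) (4,3) (4,4)] -> total=8

Answer: 8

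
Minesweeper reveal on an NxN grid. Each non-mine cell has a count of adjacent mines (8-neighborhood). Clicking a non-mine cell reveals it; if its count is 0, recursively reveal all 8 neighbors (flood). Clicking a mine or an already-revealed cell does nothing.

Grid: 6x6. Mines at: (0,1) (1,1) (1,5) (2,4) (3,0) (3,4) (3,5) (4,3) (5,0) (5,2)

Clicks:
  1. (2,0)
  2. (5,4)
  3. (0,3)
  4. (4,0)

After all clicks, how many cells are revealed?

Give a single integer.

Click 1 (2,0) count=2: revealed 1 new [(2,0)] -> total=1
Click 2 (5,4) count=1: revealed 1 new [(5,4)] -> total=2
Click 3 (0,3) count=0: revealed 6 new [(0,2) (0,3) (0,4) (1,2) (1,3) (1,4)] -> total=8
Click 4 (4,0) count=2: revealed 1 new [(4,0)] -> total=9

Answer: 9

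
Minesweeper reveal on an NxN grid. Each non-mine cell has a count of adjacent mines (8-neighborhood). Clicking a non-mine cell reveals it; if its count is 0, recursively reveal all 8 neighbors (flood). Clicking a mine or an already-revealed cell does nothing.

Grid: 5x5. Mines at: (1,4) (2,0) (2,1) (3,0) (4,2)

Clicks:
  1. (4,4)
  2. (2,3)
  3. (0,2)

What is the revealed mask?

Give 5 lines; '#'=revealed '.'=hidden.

Click 1 (4,4) count=0: revealed 6 new [(2,3) (2,4) (3,3) (3,4) (4,3) (4,4)] -> total=6
Click 2 (2,3) count=1: revealed 0 new [(none)] -> total=6
Click 3 (0,2) count=0: revealed 8 new [(0,0) (0,1) (0,2) (0,3) (1,0) (1,1) (1,2) (1,3)] -> total=14

Answer: ####.
####.
...##
...##
...##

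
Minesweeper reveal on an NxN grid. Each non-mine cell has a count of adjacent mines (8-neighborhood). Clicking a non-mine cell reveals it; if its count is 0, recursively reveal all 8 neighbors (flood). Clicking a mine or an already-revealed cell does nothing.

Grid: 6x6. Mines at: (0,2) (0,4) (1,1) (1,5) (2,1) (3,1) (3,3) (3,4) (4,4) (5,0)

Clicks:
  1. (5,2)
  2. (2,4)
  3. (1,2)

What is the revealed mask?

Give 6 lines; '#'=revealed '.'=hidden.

Answer: ......
..#...
....#.
......
.###..
.###..

Derivation:
Click 1 (5,2) count=0: revealed 6 new [(4,1) (4,2) (4,3) (5,1) (5,2) (5,3)] -> total=6
Click 2 (2,4) count=3: revealed 1 new [(2,4)] -> total=7
Click 3 (1,2) count=3: revealed 1 new [(1,2)] -> total=8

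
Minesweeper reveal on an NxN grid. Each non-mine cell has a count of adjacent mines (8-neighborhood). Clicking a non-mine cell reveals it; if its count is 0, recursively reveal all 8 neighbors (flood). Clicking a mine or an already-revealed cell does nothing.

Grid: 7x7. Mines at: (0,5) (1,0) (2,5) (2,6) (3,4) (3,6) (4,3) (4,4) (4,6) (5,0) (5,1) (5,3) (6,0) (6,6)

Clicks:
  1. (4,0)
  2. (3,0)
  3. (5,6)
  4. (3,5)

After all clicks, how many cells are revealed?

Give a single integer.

Answer: 22

Derivation:
Click 1 (4,0) count=2: revealed 1 new [(4,0)] -> total=1
Click 2 (3,0) count=0: revealed 19 new [(0,1) (0,2) (0,3) (0,4) (1,1) (1,2) (1,3) (1,4) (2,0) (2,1) (2,2) (2,3) (2,4) (3,0) (3,1) (3,2) (3,3) (4,1) (4,2)] -> total=20
Click 3 (5,6) count=2: revealed 1 new [(5,6)] -> total=21
Click 4 (3,5) count=6: revealed 1 new [(3,5)] -> total=22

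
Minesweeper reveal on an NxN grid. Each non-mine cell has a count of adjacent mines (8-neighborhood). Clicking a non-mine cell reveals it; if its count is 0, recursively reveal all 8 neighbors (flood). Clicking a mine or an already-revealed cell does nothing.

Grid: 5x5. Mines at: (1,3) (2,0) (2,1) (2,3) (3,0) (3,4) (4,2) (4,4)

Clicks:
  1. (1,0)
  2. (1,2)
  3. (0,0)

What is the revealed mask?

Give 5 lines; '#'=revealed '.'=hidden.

Answer: ###..
###..
.....
.....
.....

Derivation:
Click 1 (1,0) count=2: revealed 1 new [(1,0)] -> total=1
Click 2 (1,2) count=3: revealed 1 new [(1,2)] -> total=2
Click 3 (0,0) count=0: revealed 4 new [(0,0) (0,1) (0,2) (1,1)] -> total=6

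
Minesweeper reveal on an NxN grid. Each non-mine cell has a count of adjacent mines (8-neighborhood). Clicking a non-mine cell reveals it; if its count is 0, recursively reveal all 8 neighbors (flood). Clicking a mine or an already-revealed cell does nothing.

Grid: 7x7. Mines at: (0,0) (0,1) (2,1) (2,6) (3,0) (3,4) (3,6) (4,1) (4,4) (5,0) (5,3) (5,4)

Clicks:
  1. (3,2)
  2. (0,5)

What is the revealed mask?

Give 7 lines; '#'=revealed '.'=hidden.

Click 1 (3,2) count=2: revealed 1 new [(3,2)] -> total=1
Click 2 (0,5) count=0: revealed 14 new [(0,2) (0,3) (0,4) (0,5) (0,6) (1,2) (1,3) (1,4) (1,5) (1,6) (2,2) (2,3) (2,4) (2,5)] -> total=15

Answer: ..#####
..#####
..####.
..#....
.......
.......
.......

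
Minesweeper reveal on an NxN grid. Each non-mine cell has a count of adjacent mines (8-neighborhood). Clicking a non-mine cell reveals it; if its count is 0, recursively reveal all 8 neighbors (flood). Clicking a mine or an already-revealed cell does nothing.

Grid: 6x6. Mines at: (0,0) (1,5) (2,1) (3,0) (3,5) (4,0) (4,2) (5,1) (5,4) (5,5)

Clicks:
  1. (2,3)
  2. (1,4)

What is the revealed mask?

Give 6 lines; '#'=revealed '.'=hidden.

Answer: .####.
.####.
..###.
..###.
......
......

Derivation:
Click 1 (2,3) count=0: revealed 14 new [(0,1) (0,2) (0,3) (0,4) (1,1) (1,2) (1,3) (1,4) (2,2) (2,3) (2,4) (3,2) (3,3) (3,4)] -> total=14
Click 2 (1,4) count=1: revealed 0 new [(none)] -> total=14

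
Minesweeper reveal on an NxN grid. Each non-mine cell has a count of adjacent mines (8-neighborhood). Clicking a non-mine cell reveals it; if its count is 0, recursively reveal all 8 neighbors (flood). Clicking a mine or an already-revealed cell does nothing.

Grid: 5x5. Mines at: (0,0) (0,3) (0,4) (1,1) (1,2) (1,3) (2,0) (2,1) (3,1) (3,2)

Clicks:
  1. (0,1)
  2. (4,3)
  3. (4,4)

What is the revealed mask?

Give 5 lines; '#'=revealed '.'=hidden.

Answer: .#...
.....
...##
...##
...##

Derivation:
Click 1 (0,1) count=3: revealed 1 new [(0,1)] -> total=1
Click 2 (4,3) count=1: revealed 1 new [(4,3)] -> total=2
Click 3 (4,4) count=0: revealed 5 new [(2,3) (2,4) (3,3) (3,4) (4,4)] -> total=7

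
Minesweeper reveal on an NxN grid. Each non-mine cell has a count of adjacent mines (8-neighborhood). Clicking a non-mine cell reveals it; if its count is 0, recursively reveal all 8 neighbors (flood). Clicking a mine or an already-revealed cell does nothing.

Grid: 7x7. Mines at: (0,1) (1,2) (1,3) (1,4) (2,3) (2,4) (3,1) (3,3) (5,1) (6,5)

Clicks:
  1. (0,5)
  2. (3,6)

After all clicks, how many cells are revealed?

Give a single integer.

Click 1 (0,5) count=1: revealed 1 new [(0,5)] -> total=1
Click 2 (3,6) count=0: revealed 14 new [(0,6) (1,5) (1,6) (2,5) (2,6) (3,4) (3,5) (3,6) (4,4) (4,5) (4,6) (5,4) (5,5) (5,6)] -> total=15

Answer: 15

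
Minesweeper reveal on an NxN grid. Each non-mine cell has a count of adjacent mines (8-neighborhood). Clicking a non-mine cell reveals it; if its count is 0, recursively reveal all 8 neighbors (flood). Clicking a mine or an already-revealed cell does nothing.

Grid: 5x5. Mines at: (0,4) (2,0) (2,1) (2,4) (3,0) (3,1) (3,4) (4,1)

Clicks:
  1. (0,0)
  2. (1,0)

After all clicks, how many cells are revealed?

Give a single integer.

Click 1 (0,0) count=0: revealed 8 new [(0,0) (0,1) (0,2) (0,3) (1,0) (1,1) (1,2) (1,3)] -> total=8
Click 2 (1,0) count=2: revealed 0 new [(none)] -> total=8

Answer: 8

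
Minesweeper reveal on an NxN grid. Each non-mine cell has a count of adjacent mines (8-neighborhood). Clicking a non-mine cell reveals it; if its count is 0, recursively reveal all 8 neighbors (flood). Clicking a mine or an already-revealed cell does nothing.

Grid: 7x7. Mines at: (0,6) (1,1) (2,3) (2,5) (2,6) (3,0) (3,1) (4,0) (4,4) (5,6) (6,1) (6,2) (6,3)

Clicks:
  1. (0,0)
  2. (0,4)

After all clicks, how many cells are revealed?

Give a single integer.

Answer: 9

Derivation:
Click 1 (0,0) count=1: revealed 1 new [(0,0)] -> total=1
Click 2 (0,4) count=0: revealed 8 new [(0,2) (0,3) (0,4) (0,5) (1,2) (1,3) (1,4) (1,5)] -> total=9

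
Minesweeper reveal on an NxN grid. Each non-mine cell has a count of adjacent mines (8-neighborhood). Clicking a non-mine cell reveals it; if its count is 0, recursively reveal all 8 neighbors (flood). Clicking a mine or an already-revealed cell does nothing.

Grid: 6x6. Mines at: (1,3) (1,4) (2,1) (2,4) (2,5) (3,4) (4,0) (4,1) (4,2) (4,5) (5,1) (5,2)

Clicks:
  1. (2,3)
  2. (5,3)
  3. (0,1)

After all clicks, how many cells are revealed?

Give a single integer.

Click 1 (2,3) count=4: revealed 1 new [(2,3)] -> total=1
Click 2 (5,3) count=2: revealed 1 new [(5,3)] -> total=2
Click 3 (0,1) count=0: revealed 6 new [(0,0) (0,1) (0,2) (1,0) (1,1) (1,2)] -> total=8

Answer: 8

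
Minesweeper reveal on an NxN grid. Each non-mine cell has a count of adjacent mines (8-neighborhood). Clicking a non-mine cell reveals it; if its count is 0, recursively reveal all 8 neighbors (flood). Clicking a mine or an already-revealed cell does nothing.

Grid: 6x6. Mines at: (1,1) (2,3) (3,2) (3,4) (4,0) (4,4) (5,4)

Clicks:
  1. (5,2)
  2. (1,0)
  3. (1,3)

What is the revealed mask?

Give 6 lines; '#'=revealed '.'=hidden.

Answer: ......
#..#..
......
......
.###..
.###..

Derivation:
Click 1 (5,2) count=0: revealed 6 new [(4,1) (4,2) (4,3) (5,1) (5,2) (5,3)] -> total=6
Click 2 (1,0) count=1: revealed 1 new [(1,0)] -> total=7
Click 3 (1,3) count=1: revealed 1 new [(1,3)] -> total=8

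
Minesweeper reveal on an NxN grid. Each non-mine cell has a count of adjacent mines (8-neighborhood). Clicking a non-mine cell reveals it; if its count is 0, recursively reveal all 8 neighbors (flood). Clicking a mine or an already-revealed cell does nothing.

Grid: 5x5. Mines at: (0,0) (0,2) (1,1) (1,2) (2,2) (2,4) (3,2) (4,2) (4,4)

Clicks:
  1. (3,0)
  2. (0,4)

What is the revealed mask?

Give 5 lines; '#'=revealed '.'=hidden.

Answer: ...##
...##
##...
##...
##...

Derivation:
Click 1 (3,0) count=0: revealed 6 new [(2,0) (2,1) (3,0) (3,1) (4,0) (4,1)] -> total=6
Click 2 (0,4) count=0: revealed 4 new [(0,3) (0,4) (1,3) (1,4)] -> total=10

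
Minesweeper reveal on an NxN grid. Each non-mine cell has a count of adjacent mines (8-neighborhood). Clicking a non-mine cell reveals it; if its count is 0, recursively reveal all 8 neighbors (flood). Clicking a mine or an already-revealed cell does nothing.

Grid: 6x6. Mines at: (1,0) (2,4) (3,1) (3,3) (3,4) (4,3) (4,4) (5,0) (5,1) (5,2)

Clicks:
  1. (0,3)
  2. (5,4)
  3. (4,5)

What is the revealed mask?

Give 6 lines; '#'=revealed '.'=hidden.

Answer: .#####
.#####
.###..
......
.....#
....#.

Derivation:
Click 1 (0,3) count=0: revealed 13 new [(0,1) (0,2) (0,3) (0,4) (0,5) (1,1) (1,2) (1,3) (1,4) (1,5) (2,1) (2,2) (2,3)] -> total=13
Click 2 (5,4) count=2: revealed 1 new [(5,4)] -> total=14
Click 3 (4,5) count=2: revealed 1 new [(4,5)] -> total=15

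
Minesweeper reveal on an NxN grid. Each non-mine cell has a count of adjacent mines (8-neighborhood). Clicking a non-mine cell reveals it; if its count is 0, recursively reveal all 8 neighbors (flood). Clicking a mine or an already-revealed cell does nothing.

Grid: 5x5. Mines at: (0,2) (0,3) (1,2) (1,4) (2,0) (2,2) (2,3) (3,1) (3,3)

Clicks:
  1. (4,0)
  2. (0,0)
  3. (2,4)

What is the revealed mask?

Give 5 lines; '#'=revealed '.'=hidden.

Click 1 (4,0) count=1: revealed 1 new [(4,0)] -> total=1
Click 2 (0,0) count=0: revealed 4 new [(0,0) (0,1) (1,0) (1,1)] -> total=5
Click 3 (2,4) count=3: revealed 1 new [(2,4)] -> total=6

Answer: ##...
##...
....#
.....
#....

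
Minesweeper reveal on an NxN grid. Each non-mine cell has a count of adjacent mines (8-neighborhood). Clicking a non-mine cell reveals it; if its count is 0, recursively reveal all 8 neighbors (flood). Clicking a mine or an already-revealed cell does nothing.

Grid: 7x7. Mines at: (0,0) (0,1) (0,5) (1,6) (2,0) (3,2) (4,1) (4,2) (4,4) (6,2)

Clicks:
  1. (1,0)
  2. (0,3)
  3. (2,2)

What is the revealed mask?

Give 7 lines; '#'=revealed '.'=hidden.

Click 1 (1,0) count=3: revealed 1 new [(1,0)] -> total=1
Click 2 (0,3) count=0: revealed 14 new [(0,2) (0,3) (0,4) (1,2) (1,3) (1,4) (1,5) (2,2) (2,3) (2,4) (2,5) (3,3) (3,4) (3,5)] -> total=15
Click 3 (2,2) count=1: revealed 0 new [(none)] -> total=15

Answer: ..###..
#.####.
..####.
...###.
.......
.......
.......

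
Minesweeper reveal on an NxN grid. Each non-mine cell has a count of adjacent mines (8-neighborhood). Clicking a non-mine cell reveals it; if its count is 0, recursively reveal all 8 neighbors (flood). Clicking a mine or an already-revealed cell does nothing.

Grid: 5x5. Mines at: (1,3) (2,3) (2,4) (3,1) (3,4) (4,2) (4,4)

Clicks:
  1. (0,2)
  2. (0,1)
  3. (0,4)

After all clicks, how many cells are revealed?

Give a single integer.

Click 1 (0,2) count=1: revealed 1 new [(0,2)] -> total=1
Click 2 (0,1) count=0: revealed 8 new [(0,0) (0,1) (1,0) (1,1) (1,2) (2,0) (2,1) (2,2)] -> total=9
Click 3 (0,4) count=1: revealed 1 new [(0,4)] -> total=10

Answer: 10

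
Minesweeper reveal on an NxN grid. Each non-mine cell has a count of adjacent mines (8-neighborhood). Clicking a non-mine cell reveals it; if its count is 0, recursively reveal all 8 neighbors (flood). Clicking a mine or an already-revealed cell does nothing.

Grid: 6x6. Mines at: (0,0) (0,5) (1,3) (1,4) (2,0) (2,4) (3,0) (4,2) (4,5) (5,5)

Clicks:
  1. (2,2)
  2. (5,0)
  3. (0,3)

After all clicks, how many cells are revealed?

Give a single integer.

Answer: 6

Derivation:
Click 1 (2,2) count=1: revealed 1 new [(2,2)] -> total=1
Click 2 (5,0) count=0: revealed 4 new [(4,0) (4,1) (5,0) (5,1)] -> total=5
Click 3 (0,3) count=2: revealed 1 new [(0,3)] -> total=6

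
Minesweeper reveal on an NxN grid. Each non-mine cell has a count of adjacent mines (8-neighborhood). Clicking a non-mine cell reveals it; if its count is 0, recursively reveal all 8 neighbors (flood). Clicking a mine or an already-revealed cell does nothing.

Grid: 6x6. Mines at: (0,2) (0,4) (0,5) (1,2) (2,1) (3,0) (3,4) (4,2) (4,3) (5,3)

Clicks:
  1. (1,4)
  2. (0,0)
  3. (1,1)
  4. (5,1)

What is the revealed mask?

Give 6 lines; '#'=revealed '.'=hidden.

Click 1 (1,4) count=2: revealed 1 new [(1,4)] -> total=1
Click 2 (0,0) count=0: revealed 4 new [(0,0) (0,1) (1,0) (1,1)] -> total=5
Click 3 (1,1) count=3: revealed 0 new [(none)] -> total=5
Click 4 (5,1) count=1: revealed 1 new [(5,1)] -> total=6

Answer: ##....
##..#.
......
......
......
.#....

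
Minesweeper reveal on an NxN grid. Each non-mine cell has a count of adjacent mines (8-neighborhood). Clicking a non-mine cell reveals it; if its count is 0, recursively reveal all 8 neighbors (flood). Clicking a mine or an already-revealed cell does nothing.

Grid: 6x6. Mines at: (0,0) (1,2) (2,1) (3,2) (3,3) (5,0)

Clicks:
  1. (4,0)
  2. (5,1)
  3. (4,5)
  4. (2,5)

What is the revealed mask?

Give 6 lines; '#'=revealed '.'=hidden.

Click 1 (4,0) count=1: revealed 1 new [(4,0)] -> total=1
Click 2 (5,1) count=1: revealed 1 new [(5,1)] -> total=2
Click 3 (4,5) count=0: revealed 20 new [(0,3) (0,4) (0,5) (1,3) (1,4) (1,5) (2,3) (2,4) (2,5) (3,4) (3,5) (4,1) (4,2) (4,3) (4,4) (4,5) (5,2) (5,3) (5,4) (5,5)] -> total=22
Click 4 (2,5) count=0: revealed 0 new [(none)] -> total=22

Answer: ...###
...###
...###
....##
######
.#####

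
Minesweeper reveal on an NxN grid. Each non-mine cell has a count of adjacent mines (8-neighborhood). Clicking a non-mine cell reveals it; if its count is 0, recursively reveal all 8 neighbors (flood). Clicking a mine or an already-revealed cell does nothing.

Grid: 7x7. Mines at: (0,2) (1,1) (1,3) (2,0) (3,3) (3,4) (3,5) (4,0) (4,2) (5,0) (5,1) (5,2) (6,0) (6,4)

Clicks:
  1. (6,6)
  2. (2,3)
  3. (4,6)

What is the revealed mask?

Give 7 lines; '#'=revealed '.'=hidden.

Answer: .......
.......
...#...
.......
.....##
.....##
.....##

Derivation:
Click 1 (6,6) count=0: revealed 6 new [(4,5) (4,6) (5,5) (5,6) (6,5) (6,6)] -> total=6
Click 2 (2,3) count=3: revealed 1 new [(2,3)] -> total=7
Click 3 (4,6) count=1: revealed 0 new [(none)] -> total=7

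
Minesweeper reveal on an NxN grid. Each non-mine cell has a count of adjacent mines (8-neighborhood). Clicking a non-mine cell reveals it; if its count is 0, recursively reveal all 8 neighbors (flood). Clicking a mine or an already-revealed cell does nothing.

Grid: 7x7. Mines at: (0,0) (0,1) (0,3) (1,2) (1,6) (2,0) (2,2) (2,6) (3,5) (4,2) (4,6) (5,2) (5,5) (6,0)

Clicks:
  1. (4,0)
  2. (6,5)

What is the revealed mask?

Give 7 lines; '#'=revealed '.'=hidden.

Click 1 (4,0) count=0: revealed 6 new [(3,0) (3,1) (4,0) (4,1) (5,0) (5,1)] -> total=6
Click 2 (6,5) count=1: revealed 1 new [(6,5)] -> total=7

Answer: .......
.......
.......
##.....
##.....
##.....
.....#.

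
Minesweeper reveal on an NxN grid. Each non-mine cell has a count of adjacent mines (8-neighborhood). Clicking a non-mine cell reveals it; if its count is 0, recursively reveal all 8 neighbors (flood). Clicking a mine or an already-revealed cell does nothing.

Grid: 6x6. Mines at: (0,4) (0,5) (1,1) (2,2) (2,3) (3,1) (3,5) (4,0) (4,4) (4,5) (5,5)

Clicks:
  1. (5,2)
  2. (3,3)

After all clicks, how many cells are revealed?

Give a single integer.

Click 1 (5,2) count=0: revealed 6 new [(4,1) (4,2) (4,3) (5,1) (5,2) (5,3)] -> total=6
Click 2 (3,3) count=3: revealed 1 new [(3,3)] -> total=7

Answer: 7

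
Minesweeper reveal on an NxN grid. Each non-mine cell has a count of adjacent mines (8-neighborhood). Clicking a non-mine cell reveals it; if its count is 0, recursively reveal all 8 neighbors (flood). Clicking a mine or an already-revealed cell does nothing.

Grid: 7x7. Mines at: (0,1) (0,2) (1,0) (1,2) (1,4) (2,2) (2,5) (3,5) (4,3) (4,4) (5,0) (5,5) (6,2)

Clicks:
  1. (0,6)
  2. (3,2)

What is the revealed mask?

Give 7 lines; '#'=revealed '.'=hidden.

Click 1 (0,6) count=0: revealed 4 new [(0,5) (0,6) (1,5) (1,6)] -> total=4
Click 2 (3,2) count=2: revealed 1 new [(3,2)] -> total=5

Answer: .....##
.....##
.......
..#....
.......
.......
.......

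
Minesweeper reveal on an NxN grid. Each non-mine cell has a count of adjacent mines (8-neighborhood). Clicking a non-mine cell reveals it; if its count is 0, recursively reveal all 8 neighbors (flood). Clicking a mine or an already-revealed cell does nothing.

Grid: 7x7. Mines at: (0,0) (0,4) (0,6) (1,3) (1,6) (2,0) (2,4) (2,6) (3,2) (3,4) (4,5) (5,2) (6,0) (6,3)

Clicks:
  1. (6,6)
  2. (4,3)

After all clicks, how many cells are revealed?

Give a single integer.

Answer: 7

Derivation:
Click 1 (6,6) count=0: revealed 6 new [(5,4) (5,5) (5,6) (6,4) (6,5) (6,6)] -> total=6
Click 2 (4,3) count=3: revealed 1 new [(4,3)] -> total=7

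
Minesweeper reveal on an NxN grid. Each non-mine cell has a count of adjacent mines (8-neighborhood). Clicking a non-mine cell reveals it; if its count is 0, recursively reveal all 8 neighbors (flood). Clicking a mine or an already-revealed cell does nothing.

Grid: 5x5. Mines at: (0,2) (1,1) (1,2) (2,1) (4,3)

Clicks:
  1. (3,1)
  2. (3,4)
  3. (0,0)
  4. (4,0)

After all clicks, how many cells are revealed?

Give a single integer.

Answer: 8

Derivation:
Click 1 (3,1) count=1: revealed 1 new [(3,1)] -> total=1
Click 2 (3,4) count=1: revealed 1 new [(3,4)] -> total=2
Click 3 (0,0) count=1: revealed 1 new [(0,0)] -> total=3
Click 4 (4,0) count=0: revealed 5 new [(3,0) (3,2) (4,0) (4,1) (4,2)] -> total=8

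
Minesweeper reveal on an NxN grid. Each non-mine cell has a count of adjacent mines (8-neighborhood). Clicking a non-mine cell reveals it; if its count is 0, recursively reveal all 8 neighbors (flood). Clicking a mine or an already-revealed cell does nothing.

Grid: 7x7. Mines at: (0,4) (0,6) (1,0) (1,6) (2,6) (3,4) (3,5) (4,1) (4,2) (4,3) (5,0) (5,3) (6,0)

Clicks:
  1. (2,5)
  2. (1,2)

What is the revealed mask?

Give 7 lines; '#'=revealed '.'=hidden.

Click 1 (2,5) count=4: revealed 1 new [(2,5)] -> total=1
Click 2 (1,2) count=0: revealed 12 new [(0,1) (0,2) (0,3) (1,1) (1,2) (1,3) (2,1) (2,2) (2,3) (3,1) (3,2) (3,3)] -> total=13

Answer: .###...
.###...
.###.#.
.###...
.......
.......
.......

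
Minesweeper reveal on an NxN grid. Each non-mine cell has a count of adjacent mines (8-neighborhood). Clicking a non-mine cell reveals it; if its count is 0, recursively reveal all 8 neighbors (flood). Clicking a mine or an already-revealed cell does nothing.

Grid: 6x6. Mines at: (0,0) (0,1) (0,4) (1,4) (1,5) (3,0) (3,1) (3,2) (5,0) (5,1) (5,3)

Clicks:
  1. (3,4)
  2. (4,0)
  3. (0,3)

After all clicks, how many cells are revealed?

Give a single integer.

Answer: 13

Derivation:
Click 1 (3,4) count=0: revealed 11 new [(2,3) (2,4) (2,5) (3,3) (3,4) (3,5) (4,3) (4,4) (4,5) (5,4) (5,5)] -> total=11
Click 2 (4,0) count=4: revealed 1 new [(4,0)] -> total=12
Click 3 (0,3) count=2: revealed 1 new [(0,3)] -> total=13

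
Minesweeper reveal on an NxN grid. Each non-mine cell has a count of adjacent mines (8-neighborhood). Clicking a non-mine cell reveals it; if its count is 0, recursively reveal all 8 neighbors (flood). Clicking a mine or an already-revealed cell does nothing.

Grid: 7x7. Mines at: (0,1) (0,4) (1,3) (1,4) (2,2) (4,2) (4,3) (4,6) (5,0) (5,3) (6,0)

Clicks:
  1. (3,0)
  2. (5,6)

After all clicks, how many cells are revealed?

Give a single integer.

Answer: 9

Derivation:
Click 1 (3,0) count=0: revealed 8 new [(1,0) (1,1) (2,0) (2,1) (3,0) (3,1) (4,0) (4,1)] -> total=8
Click 2 (5,6) count=1: revealed 1 new [(5,6)] -> total=9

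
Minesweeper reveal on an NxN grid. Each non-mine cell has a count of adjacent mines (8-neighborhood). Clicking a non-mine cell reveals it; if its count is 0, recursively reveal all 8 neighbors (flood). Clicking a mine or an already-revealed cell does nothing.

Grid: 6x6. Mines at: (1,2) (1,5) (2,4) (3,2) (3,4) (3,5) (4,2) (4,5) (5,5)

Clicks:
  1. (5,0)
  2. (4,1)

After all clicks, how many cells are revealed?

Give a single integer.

Answer: 12

Derivation:
Click 1 (5,0) count=0: revealed 12 new [(0,0) (0,1) (1,0) (1,1) (2,0) (2,1) (3,0) (3,1) (4,0) (4,1) (5,0) (5,1)] -> total=12
Click 2 (4,1) count=2: revealed 0 new [(none)] -> total=12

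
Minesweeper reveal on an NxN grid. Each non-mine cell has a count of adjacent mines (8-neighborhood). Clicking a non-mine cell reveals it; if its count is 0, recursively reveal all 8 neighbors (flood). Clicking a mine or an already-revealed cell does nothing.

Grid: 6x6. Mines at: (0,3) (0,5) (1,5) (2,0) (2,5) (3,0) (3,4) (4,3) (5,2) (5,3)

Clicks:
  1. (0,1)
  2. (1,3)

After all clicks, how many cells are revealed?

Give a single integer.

Click 1 (0,1) count=0: revealed 6 new [(0,0) (0,1) (0,2) (1,0) (1,1) (1,2)] -> total=6
Click 2 (1,3) count=1: revealed 1 new [(1,3)] -> total=7

Answer: 7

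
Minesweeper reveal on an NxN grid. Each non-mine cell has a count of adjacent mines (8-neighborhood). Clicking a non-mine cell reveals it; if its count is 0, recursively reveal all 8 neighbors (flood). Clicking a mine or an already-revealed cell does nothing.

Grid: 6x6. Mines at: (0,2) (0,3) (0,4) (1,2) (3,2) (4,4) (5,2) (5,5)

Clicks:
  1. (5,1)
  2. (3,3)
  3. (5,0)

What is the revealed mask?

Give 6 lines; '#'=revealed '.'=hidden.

Answer: ##....
##....
##....
##.#..
##....
##....

Derivation:
Click 1 (5,1) count=1: revealed 1 new [(5,1)] -> total=1
Click 2 (3,3) count=2: revealed 1 new [(3,3)] -> total=2
Click 3 (5,0) count=0: revealed 11 new [(0,0) (0,1) (1,0) (1,1) (2,0) (2,1) (3,0) (3,1) (4,0) (4,1) (5,0)] -> total=13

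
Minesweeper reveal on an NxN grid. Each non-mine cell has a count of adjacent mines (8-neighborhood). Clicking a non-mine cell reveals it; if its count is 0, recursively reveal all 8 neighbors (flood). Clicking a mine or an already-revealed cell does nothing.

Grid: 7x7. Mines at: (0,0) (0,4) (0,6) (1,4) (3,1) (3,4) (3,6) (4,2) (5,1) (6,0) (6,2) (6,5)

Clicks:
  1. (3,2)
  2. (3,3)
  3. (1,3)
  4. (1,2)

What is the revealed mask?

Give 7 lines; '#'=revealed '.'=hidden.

Click 1 (3,2) count=2: revealed 1 new [(3,2)] -> total=1
Click 2 (3,3) count=2: revealed 1 new [(3,3)] -> total=2
Click 3 (1,3) count=2: revealed 1 new [(1,3)] -> total=3
Click 4 (1,2) count=0: revealed 8 new [(0,1) (0,2) (0,3) (1,1) (1,2) (2,1) (2,2) (2,3)] -> total=11

Answer: .###...
.###...
.###...
..##...
.......
.......
.......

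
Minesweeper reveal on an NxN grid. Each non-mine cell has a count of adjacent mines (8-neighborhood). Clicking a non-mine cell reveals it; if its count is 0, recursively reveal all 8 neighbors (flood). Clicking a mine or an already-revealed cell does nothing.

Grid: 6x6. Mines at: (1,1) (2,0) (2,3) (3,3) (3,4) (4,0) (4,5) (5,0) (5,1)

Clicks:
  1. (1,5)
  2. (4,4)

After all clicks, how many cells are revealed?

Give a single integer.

Click 1 (1,5) count=0: revealed 10 new [(0,2) (0,3) (0,4) (0,5) (1,2) (1,3) (1,4) (1,5) (2,4) (2,5)] -> total=10
Click 2 (4,4) count=3: revealed 1 new [(4,4)] -> total=11

Answer: 11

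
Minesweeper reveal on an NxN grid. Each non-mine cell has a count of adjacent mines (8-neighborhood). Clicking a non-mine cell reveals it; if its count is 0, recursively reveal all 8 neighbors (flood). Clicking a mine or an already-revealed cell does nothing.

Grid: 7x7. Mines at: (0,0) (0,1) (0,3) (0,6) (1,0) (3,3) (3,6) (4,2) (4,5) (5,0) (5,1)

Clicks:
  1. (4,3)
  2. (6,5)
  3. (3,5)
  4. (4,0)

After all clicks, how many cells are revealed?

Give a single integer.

Answer: 13

Derivation:
Click 1 (4,3) count=2: revealed 1 new [(4,3)] -> total=1
Click 2 (6,5) count=0: revealed 10 new [(5,2) (5,3) (5,4) (5,5) (5,6) (6,2) (6,3) (6,4) (6,5) (6,6)] -> total=11
Click 3 (3,5) count=2: revealed 1 new [(3,5)] -> total=12
Click 4 (4,0) count=2: revealed 1 new [(4,0)] -> total=13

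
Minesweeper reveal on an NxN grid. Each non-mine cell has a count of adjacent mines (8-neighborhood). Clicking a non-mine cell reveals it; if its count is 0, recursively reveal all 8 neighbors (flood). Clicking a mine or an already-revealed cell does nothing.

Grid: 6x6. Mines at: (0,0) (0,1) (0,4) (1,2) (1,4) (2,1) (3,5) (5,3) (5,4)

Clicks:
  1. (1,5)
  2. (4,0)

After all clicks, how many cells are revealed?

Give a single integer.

Click 1 (1,5) count=2: revealed 1 new [(1,5)] -> total=1
Click 2 (4,0) count=0: revealed 9 new [(3,0) (3,1) (3,2) (4,0) (4,1) (4,2) (5,0) (5,1) (5,2)] -> total=10

Answer: 10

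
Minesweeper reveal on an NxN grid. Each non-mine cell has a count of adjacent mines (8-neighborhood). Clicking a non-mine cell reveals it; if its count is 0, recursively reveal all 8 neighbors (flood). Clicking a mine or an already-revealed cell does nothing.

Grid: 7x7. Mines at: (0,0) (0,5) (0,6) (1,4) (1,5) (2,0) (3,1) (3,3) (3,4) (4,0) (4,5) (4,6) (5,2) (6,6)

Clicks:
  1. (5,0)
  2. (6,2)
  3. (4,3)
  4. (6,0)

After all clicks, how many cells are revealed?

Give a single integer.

Click 1 (5,0) count=1: revealed 1 new [(5,0)] -> total=1
Click 2 (6,2) count=1: revealed 1 new [(6,2)] -> total=2
Click 3 (4,3) count=3: revealed 1 new [(4,3)] -> total=3
Click 4 (6,0) count=0: revealed 3 new [(5,1) (6,0) (6,1)] -> total=6

Answer: 6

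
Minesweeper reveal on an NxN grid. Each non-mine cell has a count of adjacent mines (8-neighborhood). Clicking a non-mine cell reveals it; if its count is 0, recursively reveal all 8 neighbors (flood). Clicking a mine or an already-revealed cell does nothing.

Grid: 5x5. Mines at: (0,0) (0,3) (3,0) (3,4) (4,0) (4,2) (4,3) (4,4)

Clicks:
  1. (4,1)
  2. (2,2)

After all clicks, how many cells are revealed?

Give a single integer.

Answer: 10

Derivation:
Click 1 (4,1) count=3: revealed 1 new [(4,1)] -> total=1
Click 2 (2,2) count=0: revealed 9 new [(1,1) (1,2) (1,3) (2,1) (2,2) (2,3) (3,1) (3,2) (3,3)] -> total=10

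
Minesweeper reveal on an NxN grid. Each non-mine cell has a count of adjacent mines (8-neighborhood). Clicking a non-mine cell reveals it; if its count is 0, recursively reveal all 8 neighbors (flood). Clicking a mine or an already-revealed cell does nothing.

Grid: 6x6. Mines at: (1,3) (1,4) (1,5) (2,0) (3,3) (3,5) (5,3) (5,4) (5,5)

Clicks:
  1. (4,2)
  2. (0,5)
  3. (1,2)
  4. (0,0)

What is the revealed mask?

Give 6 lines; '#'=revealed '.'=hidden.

Answer: ###..#
###...
......
......
..#...
......

Derivation:
Click 1 (4,2) count=2: revealed 1 new [(4,2)] -> total=1
Click 2 (0,5) count=2: revealed 1 new [(0,5)] -> total=2
Click 3 (1,2) count=1: revealed 1 new [(1,2)] -> total=3
Click 4 (0,0) count=0: revealed 5 new [(0,0) (0,1) (0,2) (1,0) (1,1)] -> total=8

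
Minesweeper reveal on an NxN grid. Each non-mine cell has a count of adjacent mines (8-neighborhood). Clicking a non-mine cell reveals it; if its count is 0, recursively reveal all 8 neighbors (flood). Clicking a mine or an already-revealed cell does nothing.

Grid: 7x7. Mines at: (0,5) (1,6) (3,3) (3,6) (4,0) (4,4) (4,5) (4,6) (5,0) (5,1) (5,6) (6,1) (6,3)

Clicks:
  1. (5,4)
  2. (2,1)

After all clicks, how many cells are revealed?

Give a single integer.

Click 1 (5,4) count=3: revealed 1 new [(5,4)] -> total=1
Click 2 (2,1) count=0: revealed 18 new [(0,0) (0,1) (0,2) (0,3) (0,4) (1,0) (1,1) (1,2) (1,3) (1,4) (2,0) (2,1) (2,2) (2,3) (2,4) (3,0) (3,1) (3,2)] -> total=19

Answer: 19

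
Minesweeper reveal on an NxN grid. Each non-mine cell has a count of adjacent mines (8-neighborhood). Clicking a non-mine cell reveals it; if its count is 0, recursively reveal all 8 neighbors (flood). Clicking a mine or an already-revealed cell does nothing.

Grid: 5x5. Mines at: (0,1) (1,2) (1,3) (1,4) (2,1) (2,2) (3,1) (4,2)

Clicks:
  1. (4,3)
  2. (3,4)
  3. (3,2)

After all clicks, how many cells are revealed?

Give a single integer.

Click 1 (4,3) count=1: revealed 1 new [(4,3)] -> total=1
Click 2 (3,4) count=0: revealed 5 new [(2,3) (2,4) (3,3) (3,4) (4,4)] -> total=6
Click 3 (3,2) count=4: revealed 1 new [(3,2)] -> total=7

Answer: 7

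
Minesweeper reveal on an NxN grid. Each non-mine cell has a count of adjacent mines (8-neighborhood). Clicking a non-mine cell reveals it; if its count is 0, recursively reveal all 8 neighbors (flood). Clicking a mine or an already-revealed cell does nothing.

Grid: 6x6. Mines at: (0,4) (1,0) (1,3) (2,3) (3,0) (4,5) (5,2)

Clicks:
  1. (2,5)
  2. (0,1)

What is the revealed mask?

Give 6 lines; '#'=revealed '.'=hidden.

Click 1 (2,5) count=0: revealed 6 new [(1,4) (1,5) (2,4) (2,5) (3,4) (3,5)] -> total=6
Click 2 (0,1) count=1: revealed 1 new [(0,1)] -> total=7

Answer: .#....
....##
....##
....##
......
......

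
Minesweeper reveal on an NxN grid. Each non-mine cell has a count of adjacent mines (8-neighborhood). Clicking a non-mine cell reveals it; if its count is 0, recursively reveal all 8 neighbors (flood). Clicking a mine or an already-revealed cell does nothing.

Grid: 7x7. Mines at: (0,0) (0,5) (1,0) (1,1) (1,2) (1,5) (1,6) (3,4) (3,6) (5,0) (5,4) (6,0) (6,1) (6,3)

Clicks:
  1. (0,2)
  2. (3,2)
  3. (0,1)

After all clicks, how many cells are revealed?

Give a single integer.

Answer: 17

Derivation:
Click 1 (0,2) count=2: revealed 1 new [(0,2)] -> total=1
Click 2 (3,2) count=0: revealed 15 new [(2,0) (2,1) (2,2) (2,3) (3,0) (3,1) (3,2) (3,3) (4,0) (4,1) (4,2) (4,3) (5,1) (5,2) (5,3)] -> total=16
Click 3 (0,1) count=4: revealed 1 new [(0,1)] -> total=17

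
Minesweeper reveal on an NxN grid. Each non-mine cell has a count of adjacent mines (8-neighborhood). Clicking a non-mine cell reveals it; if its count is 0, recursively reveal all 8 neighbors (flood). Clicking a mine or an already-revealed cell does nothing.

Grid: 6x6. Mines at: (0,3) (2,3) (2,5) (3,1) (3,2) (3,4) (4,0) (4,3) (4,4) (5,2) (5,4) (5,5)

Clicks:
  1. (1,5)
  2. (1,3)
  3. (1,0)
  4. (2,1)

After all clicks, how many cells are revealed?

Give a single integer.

Answer: 11

Derivation:
Click 1 (1,5) count=1: revealed 1 new [(1,5)] -> total=1
Click 2 (1,3) count=2: revealed 1 new [(1,3)] -> total=2
Click 3 (1,0) count=0: revealed 9 new [(0,0) (0,1) (0,2) (1,0) (1,1) (1,2) (2,0) (2,1) (2,2)] -> total=11
Click 4 (2,1) count=2: revealed 0 new [(none)] -> total=11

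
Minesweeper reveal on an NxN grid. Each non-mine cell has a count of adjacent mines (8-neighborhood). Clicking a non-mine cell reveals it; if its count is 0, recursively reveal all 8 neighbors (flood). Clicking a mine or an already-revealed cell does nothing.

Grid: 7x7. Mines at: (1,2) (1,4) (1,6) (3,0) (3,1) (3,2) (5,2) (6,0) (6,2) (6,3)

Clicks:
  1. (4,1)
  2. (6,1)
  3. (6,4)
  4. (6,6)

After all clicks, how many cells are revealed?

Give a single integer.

Answer: 21

Derivation:
Click 1 (4,1) count=4: revealed 1 new [(4,1)] -> total=1
Click 2 (6,1) count=3: revealed 1 new [(6,1)] -> total=2
Click 3 (6,4) count=1: revealed 1 new [(6,4)] -> total=3
Click 4 (6,6) count=0: revealed 18 new [(2,3) (2,4) (2,5) (2,6) (3,3) (3,4) (3,5) (3,6) (4,3) (4,4) (4,5) (4,6) (5,3) (5,4) (5,5) (5,6) (6,5) (6,6)] -> total=21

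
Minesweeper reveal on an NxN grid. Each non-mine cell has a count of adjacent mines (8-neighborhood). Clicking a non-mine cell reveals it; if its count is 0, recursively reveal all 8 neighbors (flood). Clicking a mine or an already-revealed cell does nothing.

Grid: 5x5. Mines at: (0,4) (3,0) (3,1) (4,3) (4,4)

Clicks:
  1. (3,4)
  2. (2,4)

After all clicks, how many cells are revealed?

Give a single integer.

Answer: 17

Derivation:
Click 1 (3,4) count=2: revealed 1 new [(3,4)] -> total=1
Click 2 (2,4) count=0: revealed 16 new [(0,0) (0,1) (0,2) (0,3) (1,0) (1,1) (1,2) (1,3) (1,4) (2,0) (2,1) (2,2) (2,3) (2,4) (3,2) (3,3)] -> total=17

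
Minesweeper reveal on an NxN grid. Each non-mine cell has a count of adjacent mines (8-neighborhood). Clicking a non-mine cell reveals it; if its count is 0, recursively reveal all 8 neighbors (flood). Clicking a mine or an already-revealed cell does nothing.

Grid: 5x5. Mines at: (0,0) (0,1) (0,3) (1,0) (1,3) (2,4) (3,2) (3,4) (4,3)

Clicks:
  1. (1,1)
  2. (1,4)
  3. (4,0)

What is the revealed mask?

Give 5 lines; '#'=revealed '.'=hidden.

Click 1 (1,1) count=3: revealed 1 new [(1,1)] -> total=1
Click 2 (1,4) count=3: revealed 1 new [(1,4)] -> total=2
Click 3 (4,0) count=0: revealed 6 new [(2,0) (2,1) (3,0) (3,1) (4,0) (4,1)] -> total=8

Answer: .....
.#..#
##...
##...
##...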